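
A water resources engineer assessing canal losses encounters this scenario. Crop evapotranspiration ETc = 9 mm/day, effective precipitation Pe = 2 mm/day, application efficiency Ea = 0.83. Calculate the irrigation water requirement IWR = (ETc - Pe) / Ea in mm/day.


IWR = (ETc - Pe) / Ea
    = (9 - 2) / 0.83
    = 7 / 0.83
    = 8.43 mm/day


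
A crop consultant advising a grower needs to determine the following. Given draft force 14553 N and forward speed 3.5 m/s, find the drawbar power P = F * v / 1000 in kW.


P = F * v / 1000
  = 14553 * 3.5 / 1000
  = 50935.50 / 1000
  = 50.94 kW


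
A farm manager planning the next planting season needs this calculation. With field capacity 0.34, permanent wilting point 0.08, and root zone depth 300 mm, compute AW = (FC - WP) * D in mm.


AW = (FC - WP) * D
   = (0.34 - 0.08) * 300
   = 0.26 * 300
   = 78 mm


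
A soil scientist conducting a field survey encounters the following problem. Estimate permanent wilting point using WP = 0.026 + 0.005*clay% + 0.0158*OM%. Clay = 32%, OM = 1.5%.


WP = 0.026 + 0.005*32 + 0.0158*1.5
   = 0.026 + 0.1600 + 0.0237
   = 0.2097


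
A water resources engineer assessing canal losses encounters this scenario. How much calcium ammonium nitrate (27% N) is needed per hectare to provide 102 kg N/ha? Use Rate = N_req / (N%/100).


Rate = N_required / (N_content / 100)
     = 102 / (27 / 100)
     = 102 / 0.27
     = 377.78 kg/ha


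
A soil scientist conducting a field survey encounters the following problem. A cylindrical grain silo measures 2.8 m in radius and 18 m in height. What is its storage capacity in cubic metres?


V = pi * r^2 * h
  = pi * 2.8^2 * 18
  = pi * 7.84 * 18
  = 443.34 m^3


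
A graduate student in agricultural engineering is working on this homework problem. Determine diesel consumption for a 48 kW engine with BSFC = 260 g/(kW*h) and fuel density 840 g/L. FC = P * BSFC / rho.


FC = P * BSFC / rho_fuel
   = 48 * 260 / 840
   = 12480 / 840
   = 14.86 L/h


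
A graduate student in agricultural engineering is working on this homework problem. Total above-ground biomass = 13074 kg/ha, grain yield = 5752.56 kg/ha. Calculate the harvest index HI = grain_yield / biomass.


HI = grain_yield / biomass
   = 5752.56 / 13074
   = 0.44


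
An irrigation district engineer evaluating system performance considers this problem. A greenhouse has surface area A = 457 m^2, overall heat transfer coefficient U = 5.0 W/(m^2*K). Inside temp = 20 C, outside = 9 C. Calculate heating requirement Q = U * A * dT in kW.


dT = 20 - (9) = 11 K
Q = U * A * dT
  = 5.0 * 457 * 11
  = 25135 W = 25.14 kW


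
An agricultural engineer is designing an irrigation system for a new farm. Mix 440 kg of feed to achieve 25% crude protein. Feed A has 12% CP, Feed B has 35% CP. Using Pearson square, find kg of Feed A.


parts_A = CP_b - target = 35 - 25 = 10
parts_B = target - CP_a = 25 - 12 = 13
total_parts = 10 + 13 = 23
Feed A = 440 * 10 / 23 = 191.30 kg
Feed B = 440 * 13 / 23 = 248.70 kg

191.30 kg


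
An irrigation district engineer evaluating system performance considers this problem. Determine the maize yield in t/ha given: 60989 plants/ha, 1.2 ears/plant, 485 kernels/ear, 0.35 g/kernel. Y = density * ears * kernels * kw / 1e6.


Y = density * ears * kernels * kw
  = 60989 * 1.2 * 485 * 0.35 g/ha
  = 12423459.30 g/ha
  = 12423.46 kg/ha = 12.42 t/ha


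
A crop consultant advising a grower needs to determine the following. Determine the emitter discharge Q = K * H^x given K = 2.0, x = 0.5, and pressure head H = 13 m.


Q = K * H^x
  = 2.0 * 13^0.5
  = 2.0 * 3.6056
  = 7.21 L/h


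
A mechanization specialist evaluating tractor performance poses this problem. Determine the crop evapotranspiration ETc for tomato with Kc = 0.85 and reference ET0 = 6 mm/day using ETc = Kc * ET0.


ETc = Kc * ET0
    = 0.85 * 6
    = 5.10 mm/day


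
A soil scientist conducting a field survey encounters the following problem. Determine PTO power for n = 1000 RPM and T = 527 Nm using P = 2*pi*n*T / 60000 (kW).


P = 2*pi*n*T / 60000
  = 2*pi * 1000 * 527 / 60000
  = 3311238.66 / 60000
  = 55.19 kW


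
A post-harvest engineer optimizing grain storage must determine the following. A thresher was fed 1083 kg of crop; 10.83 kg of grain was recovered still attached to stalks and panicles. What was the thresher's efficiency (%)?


eta = (total - unthreshed) / total * 100
    = (1083 - 10.83) / 1083 * 100
    = 1072.17 / 1083 * 100
    = 99%


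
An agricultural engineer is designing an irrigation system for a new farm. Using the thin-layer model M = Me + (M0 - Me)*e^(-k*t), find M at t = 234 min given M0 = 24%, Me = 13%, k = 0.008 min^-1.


M = Me + (M0 - Me) * e^(-k*t)
  = 13 + (24 - 13) * e^(-0.008*234)
  = 13 + 11 * e^(-1.872)
  = 13 + 11 * 0.15382
  = 13 + 1.6920
  = 14.69%


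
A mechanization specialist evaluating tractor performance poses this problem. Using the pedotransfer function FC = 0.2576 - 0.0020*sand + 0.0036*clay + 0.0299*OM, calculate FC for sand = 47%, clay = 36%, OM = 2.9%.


FC = 0.2576 - 0.0020*47 + 0.0036*36 + 0.0299*2.9
   = 0.2576 - 0.0940 + 0.1296 + 0.0867
   = 0.3799


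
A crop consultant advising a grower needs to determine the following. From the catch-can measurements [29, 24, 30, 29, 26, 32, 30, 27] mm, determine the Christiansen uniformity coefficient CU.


xbar = 227 / 8 = 28.375
sum|xi - xbar| = 16.250
CU = 100 * (1 - 16.250 / (8 * 28.375))
   = 100 * (1 - 0.0716)
   = 92.84%


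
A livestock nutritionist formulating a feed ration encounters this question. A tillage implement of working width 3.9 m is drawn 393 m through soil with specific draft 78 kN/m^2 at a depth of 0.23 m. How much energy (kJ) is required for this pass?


E = k * d * w * L
  = 78 * 0.23 * 3.9 * 393
  = 27496.64 kJ


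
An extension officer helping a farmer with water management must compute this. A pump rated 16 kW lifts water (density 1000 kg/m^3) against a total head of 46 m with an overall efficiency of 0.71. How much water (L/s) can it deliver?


Q = (P * 1000 * eta) / (rho * g * H)
  = (16 * 1000 * 0.71) / (1000 * 9.81 * 46)
  = 11360 / 451260
  = 0.02517 m^3/s = 25.17 L/s


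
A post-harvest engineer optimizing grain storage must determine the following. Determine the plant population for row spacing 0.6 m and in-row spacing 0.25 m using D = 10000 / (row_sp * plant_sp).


D = 10000 / (row_sp * plant_sp)
  = 10000 / (0.6 * 0.25)
  = 10000 / 0.1500
  = 66666.67 plants/ha


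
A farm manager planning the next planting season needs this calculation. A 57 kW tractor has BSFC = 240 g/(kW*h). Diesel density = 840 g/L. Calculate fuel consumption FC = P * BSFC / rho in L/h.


FC = P * BSFC / rho_fuel
   = 57 * 240 / 840
   = 13680 / 840
   = 16.29 L/h


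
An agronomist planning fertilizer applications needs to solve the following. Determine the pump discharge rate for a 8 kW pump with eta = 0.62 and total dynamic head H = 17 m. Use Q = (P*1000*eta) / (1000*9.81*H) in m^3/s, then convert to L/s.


Q = (P * 1000 * eta) / (rho * g * H)
  = (8 * 1000 * 0.62) / (1000 * 9.81 * 17)
  = 4960 / 166770
  = 0.02974 m^3/s = 29.74 L/s


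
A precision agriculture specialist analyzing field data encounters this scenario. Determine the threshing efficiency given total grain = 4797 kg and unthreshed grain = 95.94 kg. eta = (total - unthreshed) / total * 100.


eta = (total - unthreshed) / total * 100
    = (4797 - 95.94) / 4797 * 100
    = 4701.06 / 4797 * 100
    = 98%


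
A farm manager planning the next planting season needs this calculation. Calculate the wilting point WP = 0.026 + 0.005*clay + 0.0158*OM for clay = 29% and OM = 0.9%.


WP = 0.026 + 0.005*29 + 0.0158*0.9
   = 0.026 + 0.1450 + 0.0142
   = 0.1852


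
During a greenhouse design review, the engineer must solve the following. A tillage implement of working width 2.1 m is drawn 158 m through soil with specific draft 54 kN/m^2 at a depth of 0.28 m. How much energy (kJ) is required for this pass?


E = k * d * w * L
  = 54 * 0.28 * 2.1 * 158
  = 5016.82 kJ


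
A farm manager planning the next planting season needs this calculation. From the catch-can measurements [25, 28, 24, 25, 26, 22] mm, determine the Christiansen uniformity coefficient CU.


xbar = 150 / 6 = 25
sum|xi - xbar| = 8
CU = 100 * (1 - 8 / (6 * 25))
   = 100 * (1 - 0.0533)
   = 94.67%


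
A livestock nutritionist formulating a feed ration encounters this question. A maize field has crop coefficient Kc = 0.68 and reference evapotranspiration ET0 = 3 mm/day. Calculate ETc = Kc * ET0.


ETc = Kc * ET0
    = 0.68 * 3
    = 2.04 mm/day


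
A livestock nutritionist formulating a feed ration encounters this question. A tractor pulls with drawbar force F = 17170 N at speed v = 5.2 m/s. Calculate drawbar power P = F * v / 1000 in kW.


P = F * v / 1000
  = 17170 * 5.2 / 1000
  = 89284 / 1000
  = 89.28 kW


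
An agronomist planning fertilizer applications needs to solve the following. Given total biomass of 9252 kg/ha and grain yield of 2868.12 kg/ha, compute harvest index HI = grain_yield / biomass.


HI = grain_yield / biomass
   = 2868.12 / 9252
   = 0.31


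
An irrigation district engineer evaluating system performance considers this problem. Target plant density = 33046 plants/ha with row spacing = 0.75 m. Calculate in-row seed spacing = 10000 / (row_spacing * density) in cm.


spacing = 10000 / (row_sp * density)
        = 10000 / (0.75 * 33046)
        = 10000 / 24784.50
        = 0.40348 m = 40.35 cm


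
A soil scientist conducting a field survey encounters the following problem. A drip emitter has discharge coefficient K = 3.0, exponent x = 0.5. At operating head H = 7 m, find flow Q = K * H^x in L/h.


Q = K * H^x
  = 3.0 * 7^0.5
  = 3.0 * 2.6458
  = 7.94 L/h


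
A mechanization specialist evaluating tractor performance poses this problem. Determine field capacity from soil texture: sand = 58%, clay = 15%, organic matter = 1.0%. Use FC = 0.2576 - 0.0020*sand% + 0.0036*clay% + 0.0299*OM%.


FC = 0.2576 - 0.0020*58 + 0.0036*15 + 0.0299*1.0
   = 0.2576 - 0.1160 + 0.0540 + 0.0299
   = 0.2255


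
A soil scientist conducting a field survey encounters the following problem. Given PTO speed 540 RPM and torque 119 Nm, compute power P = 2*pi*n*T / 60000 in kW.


P = 2*pi*n*T / 60000
  = 2*pi * 540 * 119 / 60000
  = 403757.49 / 60000
  = 6.73 kW


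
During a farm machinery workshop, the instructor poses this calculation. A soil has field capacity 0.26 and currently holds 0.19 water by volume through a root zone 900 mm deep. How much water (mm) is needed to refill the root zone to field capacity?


SMD = (FC - theta) * D
    = (0.26 - 0.19) * 900
    = 0.070 * 900
    = 63 mm


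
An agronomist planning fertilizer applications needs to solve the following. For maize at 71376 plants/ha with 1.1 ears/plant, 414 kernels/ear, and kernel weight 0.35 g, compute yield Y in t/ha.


Y = density * ears * kernels * kw
  = 71376 * 1.1 * 414 * 0.35 g/ha
  = 11376620.64 g/ha
  = 11376.62 kg/ha = 11.38 t/ha


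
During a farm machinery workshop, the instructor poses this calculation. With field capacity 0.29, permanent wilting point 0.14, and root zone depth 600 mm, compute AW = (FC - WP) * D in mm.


AW = (FC - WP) * D
   = (0.29 - 0.14) * 600
   = 0.15 * 600
   = 90 mm


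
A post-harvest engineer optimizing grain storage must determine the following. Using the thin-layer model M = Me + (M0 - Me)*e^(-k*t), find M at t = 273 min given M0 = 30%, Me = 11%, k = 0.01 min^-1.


M = Me + (M0 - Me) * e^(-k*t)
  = 11 + (30 - 11) * e^(-0.01*273)
  = 11 + 19 * e^(-2.730)
  = 11 + 19 * 0.06522
  = 11 + 1.2392
  = 12.24%


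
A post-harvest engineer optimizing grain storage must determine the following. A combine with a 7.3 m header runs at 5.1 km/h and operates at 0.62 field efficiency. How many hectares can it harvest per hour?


C = w * v * eta_f / 10
  = 7.3 * 5.1 * 0.62 / 10
  = 23.08 / 10
  = 2.31 ha/h


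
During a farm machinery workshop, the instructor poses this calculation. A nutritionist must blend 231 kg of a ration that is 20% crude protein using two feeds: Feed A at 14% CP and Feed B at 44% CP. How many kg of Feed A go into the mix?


parts_A = CP_b - target = 44 - 20 = 24
parts_B = target - CP_a = 20 - 14 = 6
total_parts = 24 + 6 = 30
Feed A = 231 * 24 / 30 = 184.80 kg
Feed B = 231 * 6 / 30 = 46.20 kg

184.80 kg


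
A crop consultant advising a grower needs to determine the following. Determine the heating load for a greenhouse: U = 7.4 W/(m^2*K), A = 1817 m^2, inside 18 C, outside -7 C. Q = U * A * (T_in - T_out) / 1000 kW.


dT = 18 - (-7) = 25 K
Q = U * A * dT
  = 7.4 * 1817 * 25
  = 336145 W = 336.15 kW


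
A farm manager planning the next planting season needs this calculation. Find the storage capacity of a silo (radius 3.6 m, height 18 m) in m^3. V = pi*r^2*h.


V = pi * r^2 * h
  = pi * 3.6^2 * 18
  = pi * 12.96 * 18
  = 732.87 m^3


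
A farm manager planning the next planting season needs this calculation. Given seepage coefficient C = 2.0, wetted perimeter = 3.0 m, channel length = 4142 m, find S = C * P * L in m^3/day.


S = C * P * L
  = 2.0 * 3.0 * 4142
  = 24852 m^3/day


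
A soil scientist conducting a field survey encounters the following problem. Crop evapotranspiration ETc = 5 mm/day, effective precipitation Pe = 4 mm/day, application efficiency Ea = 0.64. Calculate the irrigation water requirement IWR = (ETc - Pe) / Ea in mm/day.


IWR = (ETc - Pe) / Ea
    = (5 - 4) / 0.64
    = 1 / 0.64
    = 1.56 mm/day


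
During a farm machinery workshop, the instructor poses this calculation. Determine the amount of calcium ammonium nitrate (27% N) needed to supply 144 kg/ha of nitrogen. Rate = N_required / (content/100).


Rate = N_required / (N_content / 100)
     = 144 / (27 / 100)
     = 144 / 0.27
     = 533.33 kg/ha


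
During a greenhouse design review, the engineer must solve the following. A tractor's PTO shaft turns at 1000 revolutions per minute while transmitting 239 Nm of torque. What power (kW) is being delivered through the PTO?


P = 2*pi*n*T / 60000
  = 2*pi * 1000 * 239 / 60000
  = 1501681.29 / 60000
  = 25.03 kW


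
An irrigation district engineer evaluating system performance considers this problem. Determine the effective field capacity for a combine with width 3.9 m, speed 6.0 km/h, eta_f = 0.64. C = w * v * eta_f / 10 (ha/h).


C = w * v * eta_f / 10
  = 3.9 * 6.0 * 0.64 / 10
  = 14.98 / 10
  = 1.50 ha/h


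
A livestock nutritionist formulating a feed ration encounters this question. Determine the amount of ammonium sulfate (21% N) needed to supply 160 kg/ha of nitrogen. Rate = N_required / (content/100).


Rate = N_required / (N_content / 100)
     = 160 / (21 / 100)
     = 160 / 0.21
     = 761.90 kg/ha


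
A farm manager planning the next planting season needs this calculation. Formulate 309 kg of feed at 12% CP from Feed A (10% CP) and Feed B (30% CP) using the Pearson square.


parts_A = CP_b - target = 30 - 12 = 18
parts_B = target - CP_a = 12 - 10 = 2
total_parts = 18 + 2 = 20
Feed A = 309 * 18 / 20 = 278.10 kg
Feed B = 309 * 2 / 20 = 30.90 kg

278.10 kg


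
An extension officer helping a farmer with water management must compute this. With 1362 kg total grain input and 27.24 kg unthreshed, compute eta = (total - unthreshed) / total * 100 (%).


eta = (total - unthreshed) / total * 100
    = (1362 - 27.24) / 1362 * 100
    = 1334.76 / 1362 * 100
    = 98%


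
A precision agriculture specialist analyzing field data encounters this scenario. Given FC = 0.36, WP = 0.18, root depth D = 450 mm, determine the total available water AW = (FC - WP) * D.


AW = (FC - WP) * D
   = (0.36 - 0.18) * 450
   = 0.18 * 450
   = 81 mm


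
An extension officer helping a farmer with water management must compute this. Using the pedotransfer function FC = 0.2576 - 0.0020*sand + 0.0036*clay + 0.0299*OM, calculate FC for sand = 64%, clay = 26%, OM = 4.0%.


FC = 0.2576 - 0.0020*64 + 0.0036*26 + 0.0299*4.0
   = 0.2576 - 0.1280 + 0.0936 + 0.1196
   = 0.3428


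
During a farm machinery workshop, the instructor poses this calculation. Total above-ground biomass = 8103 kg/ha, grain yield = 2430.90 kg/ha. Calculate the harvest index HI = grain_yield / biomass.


HI = grain_yield / biomass
   = 2430.90 / 8103
   = 0.30


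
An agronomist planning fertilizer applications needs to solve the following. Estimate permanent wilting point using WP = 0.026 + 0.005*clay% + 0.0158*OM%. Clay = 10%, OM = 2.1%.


WP = 0.026 + 0.005*10 + 0.0158*2.1
   = 0.026 + 0.0500 + 0.0332
   = 0.1092


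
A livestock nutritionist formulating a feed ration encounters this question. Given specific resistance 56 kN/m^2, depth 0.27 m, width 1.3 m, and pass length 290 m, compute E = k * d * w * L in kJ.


E = k * d * w * L
  = 56 * 0.27 * 1.3 * 290
  = 5700.24 kJ


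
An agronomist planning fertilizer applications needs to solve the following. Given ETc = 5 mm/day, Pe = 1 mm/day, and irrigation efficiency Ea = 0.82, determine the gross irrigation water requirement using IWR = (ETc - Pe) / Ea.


IWR = (ETc - Pe) / Ea
    = (5 - 1) / 0.82
    = 4 / 0.82
    = 4.88 mm/day


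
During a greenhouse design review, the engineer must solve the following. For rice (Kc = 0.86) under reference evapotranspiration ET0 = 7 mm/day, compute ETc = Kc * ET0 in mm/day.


ETc = Kc * ET0
    = 0.86 * 7
    = 6.02 mm/day


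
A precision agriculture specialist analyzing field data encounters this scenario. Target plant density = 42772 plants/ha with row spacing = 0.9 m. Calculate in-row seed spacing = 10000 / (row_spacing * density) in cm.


spacing = 10000 / (row_sp * density)
        = 10000 / (0.9 * 42772)
        = 10000 / 38494.80
        = 0.25978 m = 25.98 cm


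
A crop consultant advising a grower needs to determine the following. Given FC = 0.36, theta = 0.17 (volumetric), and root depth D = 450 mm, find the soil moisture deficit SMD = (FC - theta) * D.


SMD = (FC - theta) * D
    = (0.36 - 0.17) * 450
    = 0.190 * 450
    = 85.50 mm


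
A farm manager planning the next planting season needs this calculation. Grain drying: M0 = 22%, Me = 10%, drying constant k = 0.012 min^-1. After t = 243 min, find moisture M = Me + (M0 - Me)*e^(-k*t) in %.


M = Me + (M0 - Me) * e^(-k*t)
  = 10 + (22 - 10) * e^(-0.012*243)
  = 10 + 12 * e^(-2.916)
  = 10 + 12 * 0.05415
  = 10 + 0.6498
  = 10.65%


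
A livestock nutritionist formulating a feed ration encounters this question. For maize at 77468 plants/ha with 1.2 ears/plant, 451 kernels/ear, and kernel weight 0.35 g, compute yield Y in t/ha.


Y = density * ears * kernels * kw
  = 77468 * 1.2 * 451 * 0.35 g/ha
  = 14673988.56 g/ha
  = 14673.99 kg/ha = 14.67 t/ha


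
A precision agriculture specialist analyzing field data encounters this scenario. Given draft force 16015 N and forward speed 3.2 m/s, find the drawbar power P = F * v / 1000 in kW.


P = F * v / 1000
  = 16015 * 3.2 / 1000
  = 51248 / 1000
  = 51.25 kW


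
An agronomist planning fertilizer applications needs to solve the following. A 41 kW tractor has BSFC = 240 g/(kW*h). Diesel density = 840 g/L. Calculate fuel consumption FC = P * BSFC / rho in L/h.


FC = P * BSFC / rho_fuel
   = 41 * 240 / 840
   = 9840 / 840
   = 11.71 L/h


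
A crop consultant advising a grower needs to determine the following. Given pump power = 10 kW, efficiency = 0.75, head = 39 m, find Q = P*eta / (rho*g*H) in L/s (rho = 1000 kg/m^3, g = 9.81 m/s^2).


Q = (P * 1000 * eta) / (rho * g * H)
  = (10 * 1000 * 0.75) / (1000 * 9.81 * 39)
  = 7500 / 382590
  = 0.01960 m^3/s = 19.60 L/s


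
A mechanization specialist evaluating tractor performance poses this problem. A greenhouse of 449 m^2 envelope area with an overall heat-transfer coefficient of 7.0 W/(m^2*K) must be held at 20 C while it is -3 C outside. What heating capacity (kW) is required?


dT = 20 - (-3) = 23 K
Q = U * A * dT
  = 7.0 * 449 * 23
  = 72289 W = 72.29 kW


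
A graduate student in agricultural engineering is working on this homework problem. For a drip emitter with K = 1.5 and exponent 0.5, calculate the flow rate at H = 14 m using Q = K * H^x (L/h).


Q = K * H^x
  = 1.5 * 14^0.5
  = 1.5 * 3.7417
  = 5.61 L/h


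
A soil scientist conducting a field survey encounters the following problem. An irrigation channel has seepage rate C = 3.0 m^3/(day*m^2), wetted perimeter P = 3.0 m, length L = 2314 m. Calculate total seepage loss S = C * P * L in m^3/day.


S = C * P * L
  = 3.0 * 3.0 * 2314
  = 20826 m^3/day


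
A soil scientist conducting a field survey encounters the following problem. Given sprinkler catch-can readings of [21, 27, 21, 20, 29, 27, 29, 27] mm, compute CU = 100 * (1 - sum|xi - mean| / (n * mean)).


xbar = 201 / 8 = 25.125
sum|xi - xbar| = 26.750
CU = 100 * (1 - 26.750 / (8 * 25.125))
   = 100 * (1 - 0.1331)
   = 86.69%


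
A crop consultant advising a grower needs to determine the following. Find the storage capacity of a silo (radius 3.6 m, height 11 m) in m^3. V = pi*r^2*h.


V = pi * r^2 * h
  = pi * 3.6^2 * 11
  = pi * 12.96 * 11
  = 447.87 m^3


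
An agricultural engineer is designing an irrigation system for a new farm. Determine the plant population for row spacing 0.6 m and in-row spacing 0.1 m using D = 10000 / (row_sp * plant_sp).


D = 10000 / (row_sp * plant_sp)
  = 10000 / (0.6 * 0.1)
  = 10000 / 0.0600
  = 166666.67 plants/ha


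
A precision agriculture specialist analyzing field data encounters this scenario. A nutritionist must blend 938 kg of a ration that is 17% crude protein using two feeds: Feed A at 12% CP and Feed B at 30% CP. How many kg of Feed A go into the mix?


parts_A = CP_b - target = 30 - 17 = 13
parts_B = target - CP_a = 17 - 12 = 5
total_parts = 13 + 5 = 18
Feed A = 938 * 13 / 18 = 677.44 kg
Feed B = 938 * 5 / 18 = 260.56 kg

677.44 kg


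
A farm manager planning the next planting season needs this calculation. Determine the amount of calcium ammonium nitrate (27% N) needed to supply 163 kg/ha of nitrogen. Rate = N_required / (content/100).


Rate = N_required / (N_content / 100)
     = 163 / (27 / 100)
     = 163 / 0.27
     = 603.70 kg/ha


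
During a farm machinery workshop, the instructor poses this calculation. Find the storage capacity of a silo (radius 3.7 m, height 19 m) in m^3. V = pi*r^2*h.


V = pi * r^2 * h
  = pi * 3.7^2 * 19
  = pi * 13.69 * 19
  = 817.16 m^3


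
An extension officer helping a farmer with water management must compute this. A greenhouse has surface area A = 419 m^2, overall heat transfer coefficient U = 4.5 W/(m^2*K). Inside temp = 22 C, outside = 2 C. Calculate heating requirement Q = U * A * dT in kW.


dT = 22 - (2) = 20 K
Q = U * A * dT
  = 4.5 * 419 * 20
  = 37710 W = 37.71 kW


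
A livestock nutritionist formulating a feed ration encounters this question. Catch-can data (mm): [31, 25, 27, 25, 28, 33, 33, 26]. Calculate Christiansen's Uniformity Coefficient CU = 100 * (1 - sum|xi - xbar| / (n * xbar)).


xbar = 228 / 8 = 28.500
sum|xi - xbar| = 23
CU = 100 * (1 - 23 / (8 * 28.500))
   = 100 * (1 - 0.1009)
   = 89.91%


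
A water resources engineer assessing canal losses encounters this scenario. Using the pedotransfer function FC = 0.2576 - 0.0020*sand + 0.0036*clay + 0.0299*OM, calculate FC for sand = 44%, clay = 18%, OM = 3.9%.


FC = 0.2576 - 0.0020*44 + 0.0036*18 + 0.0299*3.9
   = 0.2576 - 0.0880 + 0.0648 + 0.1166
   = 0.3510


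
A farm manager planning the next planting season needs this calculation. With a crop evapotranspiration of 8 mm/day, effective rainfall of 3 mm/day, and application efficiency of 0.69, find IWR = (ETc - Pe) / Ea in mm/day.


IWR = (ETc - Pe) / Ea
    = (8 - 3) / 0.69
    = 5 / 0.69
    = 7.25 mm/day


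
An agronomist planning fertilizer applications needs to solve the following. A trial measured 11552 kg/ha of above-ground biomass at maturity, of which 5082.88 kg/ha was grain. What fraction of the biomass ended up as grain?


HI = grain_yield / biomass
   = 5082.88 / 11552
   = 0.44


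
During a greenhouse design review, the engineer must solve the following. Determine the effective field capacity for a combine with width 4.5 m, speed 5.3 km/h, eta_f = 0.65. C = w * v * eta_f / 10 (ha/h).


C = w * v * eta_f / 10
  = 4.5 * 5.3 * 0.65 / 10
  = 15.50 / 10
  = 1.55 ha/h


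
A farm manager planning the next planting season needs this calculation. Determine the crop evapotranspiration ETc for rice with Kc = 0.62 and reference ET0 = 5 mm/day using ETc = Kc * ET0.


ETc = Kc * ET0
    = 0.62 * 5
    = 3.10 mm/day


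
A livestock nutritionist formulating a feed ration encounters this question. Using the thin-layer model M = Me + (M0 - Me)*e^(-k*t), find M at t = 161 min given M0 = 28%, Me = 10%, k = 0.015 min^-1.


M = Me + (M0 - Me) * e^(-k*t)
  = 10 + (28 - 10) * e^(-0.015*161)
  = 10 + 18 * e^(-2.415)
  = 10 + 18 * 0.08937
  = 10 + 1.6086
  = 11.61%


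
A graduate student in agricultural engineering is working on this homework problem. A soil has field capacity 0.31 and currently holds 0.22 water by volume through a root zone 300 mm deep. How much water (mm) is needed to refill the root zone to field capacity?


SMD = (FC - theta) * D
    = (0.31 - 0.22) * 300
    = 0.090 * 300
    = 27 mm


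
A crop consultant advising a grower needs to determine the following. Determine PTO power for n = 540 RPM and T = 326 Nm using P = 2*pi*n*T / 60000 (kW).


P = 2*pi*n*T / 60000
  = 2*pi * 540 * 326 / 60000
  = 1106091.94 / 60000
  = 18.43 kW


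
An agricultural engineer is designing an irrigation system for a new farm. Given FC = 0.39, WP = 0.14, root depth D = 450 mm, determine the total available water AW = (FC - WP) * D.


AW = (FC - WP) * D
   = (0.39 - 0.14) * 450
   = 0.25 * 450
   = 112.50 mm


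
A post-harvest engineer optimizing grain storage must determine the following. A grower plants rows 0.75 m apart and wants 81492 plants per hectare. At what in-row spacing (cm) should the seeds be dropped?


spacing = 10000 / (row_sp * density)
        = 10000 / (0.75 * 81492)
        = 10000 / 61119
        = 0.16362 m = 16.36 cm


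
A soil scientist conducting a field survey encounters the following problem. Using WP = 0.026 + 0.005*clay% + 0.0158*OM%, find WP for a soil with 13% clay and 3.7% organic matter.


WP = 0.026 + 0.005*13 + 0.0158*3.7
   = 0.026 + 0.0650 + 0.0585
   = 0.1495


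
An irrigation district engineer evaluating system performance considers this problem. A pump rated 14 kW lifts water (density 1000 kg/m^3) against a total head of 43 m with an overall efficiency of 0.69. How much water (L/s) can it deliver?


Q = (P * 1000 * eta) / (rho * g * H)
  = (14 * 1000 * 0.69) / (1000 * 9.81 * 43)
  = 9660 / 421830
  = 0.02290 m^3/s = 22.90 L/s


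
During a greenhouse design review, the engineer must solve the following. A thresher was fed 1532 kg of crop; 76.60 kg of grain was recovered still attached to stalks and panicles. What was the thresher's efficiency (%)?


eta = (total - unthreshed) / total * 100
    = (1532 - 76.60) / 1532 * 100
    = 1455.40 / 1532 * 100
    = 95%


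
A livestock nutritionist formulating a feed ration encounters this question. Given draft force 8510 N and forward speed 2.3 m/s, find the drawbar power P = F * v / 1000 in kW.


P = F * v / 1000
  = 8510 * 2.3 / 1000
  = 19573 / 1000
  = 19.57 kW


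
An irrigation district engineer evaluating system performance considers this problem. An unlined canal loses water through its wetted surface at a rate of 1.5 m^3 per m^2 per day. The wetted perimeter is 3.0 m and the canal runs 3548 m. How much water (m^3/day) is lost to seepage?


S = C * P * L
  = 1.5 * 3.0 * 3548
  = 15966 m^3/day


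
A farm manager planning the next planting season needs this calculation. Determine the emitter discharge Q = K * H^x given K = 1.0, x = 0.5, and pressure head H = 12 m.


Q = K * H^x
  = 1.0 * 12^0.5
  = 1.0 * 3.4641
  = 3.46 L/h


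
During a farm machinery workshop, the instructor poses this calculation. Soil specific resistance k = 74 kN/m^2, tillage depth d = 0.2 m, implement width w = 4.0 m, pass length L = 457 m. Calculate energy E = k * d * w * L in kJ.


E = k * d * w * L
  = 74 * 0.2 * 4.0 * 457
  = 27054.40 kJ


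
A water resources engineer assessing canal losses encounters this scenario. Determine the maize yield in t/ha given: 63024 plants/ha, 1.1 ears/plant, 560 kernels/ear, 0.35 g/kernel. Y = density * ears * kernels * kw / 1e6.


Y = density * ears * kernels * kw
  = 63024 * 1.1 * 560 * 0.35 g/ha
  = 13587974.40 g/ha
  = 13587.97 kg/ha = 13.59 t/ha


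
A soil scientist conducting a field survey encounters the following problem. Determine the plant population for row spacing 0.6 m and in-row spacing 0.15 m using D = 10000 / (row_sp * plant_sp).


D = 10000 / (row_sp * plant_sp)
  = 10000 / (0.6 * 0.15)
  = 10000 / 0.0900
  = 111111.11 plants/ha


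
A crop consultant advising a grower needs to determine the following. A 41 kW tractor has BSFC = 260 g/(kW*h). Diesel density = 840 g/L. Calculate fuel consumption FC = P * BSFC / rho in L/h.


FC = P * BSFC / rho_fuel
   = 41 * 260 / 840
   = 10660 / 840
   = 12.69 L/h


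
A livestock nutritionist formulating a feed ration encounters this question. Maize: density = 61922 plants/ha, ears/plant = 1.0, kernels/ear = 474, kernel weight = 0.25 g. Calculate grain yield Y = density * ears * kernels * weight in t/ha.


Y = density * ears * kernels * kw
  = 61922 * 1.0 * 474 * 0.25 g/ha
  = 7337757 g/ha
  = 7337.76 kg/ha = 7.34 t/ha


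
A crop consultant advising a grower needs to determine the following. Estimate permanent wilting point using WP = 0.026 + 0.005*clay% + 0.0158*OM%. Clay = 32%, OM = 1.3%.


WP = 0.026 + 0.005*32 + 0.0158*1.3
   = 0.026 + 0.1600 + 0.0205
   = 0.2065


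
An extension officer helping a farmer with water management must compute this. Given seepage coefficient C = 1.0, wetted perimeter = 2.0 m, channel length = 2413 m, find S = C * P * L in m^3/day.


S = C * P * L
  = 1.0 * 2.0 * 2413
  = 4826 m^3/day


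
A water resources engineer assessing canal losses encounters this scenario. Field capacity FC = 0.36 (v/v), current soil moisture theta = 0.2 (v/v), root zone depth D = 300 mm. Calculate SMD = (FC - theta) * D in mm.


SMD = (FC - theta) * D
    = (0.36 - 0.2) * 300
    = 0.160 * 300
    = 48 mm


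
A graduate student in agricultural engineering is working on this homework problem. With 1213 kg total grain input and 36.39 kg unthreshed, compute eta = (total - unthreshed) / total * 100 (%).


eta = (total - unthreshed) / total * 100
    = (1213 - 36.39) / 1213 * 100
    = 1176.61 / 1213 * 100
    = 97%


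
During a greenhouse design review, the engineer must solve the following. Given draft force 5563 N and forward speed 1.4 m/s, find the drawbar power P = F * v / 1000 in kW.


P = F * v / 1000
  = 5563 * 1.4 / 1000
  = 7788.20 / 1000
  = 7.79 kW


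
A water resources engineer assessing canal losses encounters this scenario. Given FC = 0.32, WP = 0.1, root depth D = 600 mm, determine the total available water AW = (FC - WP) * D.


AW = (FC - WP) * D
   = (0.32 - 0.1) * 600
   = 0.22 * 600
   = 132 mm


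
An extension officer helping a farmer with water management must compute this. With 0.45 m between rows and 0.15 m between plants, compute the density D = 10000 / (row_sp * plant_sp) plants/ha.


D = 10000 / (row_sp * plant_sp)
  = 10000 / (0.45 * 0.15)
  = 10000 / 0.0675
  = 148148.15 plants/ha


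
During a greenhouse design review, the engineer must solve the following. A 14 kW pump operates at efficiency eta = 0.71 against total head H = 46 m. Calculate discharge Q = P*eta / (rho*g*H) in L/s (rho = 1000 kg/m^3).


Q = (P * 1000 * eta) / (rho * g * H)
  = (14 * 1000 * 0.71) / (1000 * 9.81 * 46)
  = 9940 / 451260
  = 0.02203 m^3/s = 22.03 L/s


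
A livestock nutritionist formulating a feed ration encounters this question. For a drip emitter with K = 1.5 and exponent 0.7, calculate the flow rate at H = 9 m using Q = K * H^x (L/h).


Q = K * H^x
  = 1.5 * 9^0.7
  = 1.5 * 4.6555
  = 6.98 L/h


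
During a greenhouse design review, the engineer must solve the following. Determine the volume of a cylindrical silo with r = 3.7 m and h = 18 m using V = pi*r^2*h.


V = pi * r^2 * h
  = pi * 3.7^2 * 18
  = pi * 13.69 * 18
  = 774.15 m^3


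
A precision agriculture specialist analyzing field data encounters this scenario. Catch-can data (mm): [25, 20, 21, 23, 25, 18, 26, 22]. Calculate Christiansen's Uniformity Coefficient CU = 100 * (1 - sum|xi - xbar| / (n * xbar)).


xbar = 180 / 8 = 22.500
sum|xi - xbar| = 18
CU = 100 * (1 - 18 / (8 * 22.500))
   = 100 * (1 - 0.1000)
   = 90%


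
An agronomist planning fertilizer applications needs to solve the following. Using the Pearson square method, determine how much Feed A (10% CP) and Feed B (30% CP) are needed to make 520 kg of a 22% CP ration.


parts_A = CP_b - target = 30 - 22 = 8
parts_B = target - CP_a = 22 - 10 = 12
total_parts = 8 + 12 = 20
Feed A = 520 * 8 / 20 = 208 kg
Feed B = 520 * 12 / 20 = 312 kg

208 kg


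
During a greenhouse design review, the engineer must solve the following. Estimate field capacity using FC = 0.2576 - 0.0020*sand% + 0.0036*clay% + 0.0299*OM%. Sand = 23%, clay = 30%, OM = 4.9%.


FC = 0.2576 - 0.0020*23 + 0.0036*30 + 0.0299*4.9
   = 0.2576 - 0.0460 + 0.1080 + 0.1465
   = 0.4661


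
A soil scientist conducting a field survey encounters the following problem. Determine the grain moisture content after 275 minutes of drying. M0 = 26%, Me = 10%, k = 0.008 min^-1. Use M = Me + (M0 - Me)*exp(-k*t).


M = Me + (M0 - Me) * e^(-k*t)
  = 10 + (26 - 10) * e^(-0.008*275)
  = 10 + 16 * e^(-2.200)
  = 10 + 16 * 0.11080
  = 10 + 1.7729
  = 11.77%


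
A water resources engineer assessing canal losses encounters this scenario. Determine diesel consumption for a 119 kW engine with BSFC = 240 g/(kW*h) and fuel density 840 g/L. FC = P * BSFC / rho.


FC = P * BSFC / rho_fuel
   = 119 * 240 / 840
   = 28560 / 840
   = 34 L/h


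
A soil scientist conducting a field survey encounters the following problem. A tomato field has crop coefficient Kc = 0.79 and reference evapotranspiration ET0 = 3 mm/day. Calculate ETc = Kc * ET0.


ETc = Kc * ET0
    = 0.79 * 3
    = 2.37 mm/day


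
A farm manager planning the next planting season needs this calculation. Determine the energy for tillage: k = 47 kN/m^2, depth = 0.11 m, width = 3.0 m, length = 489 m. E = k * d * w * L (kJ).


E = k * d * w * L
  = 47 * 0.11 * 3.0 * 489
  = 7584.39 kJ


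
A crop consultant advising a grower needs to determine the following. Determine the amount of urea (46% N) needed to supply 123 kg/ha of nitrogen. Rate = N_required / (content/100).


Rate = N_required / (N_content / 100)
     = 123 / (46 / 100)
     = 123 / 0.46
     = 267.39 kg/ha


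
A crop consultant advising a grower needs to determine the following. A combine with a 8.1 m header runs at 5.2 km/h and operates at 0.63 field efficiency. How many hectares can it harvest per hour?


C = w * v * eta_f / 10
  = 8.1 * 5.2 * 0.63 / 10
  = 26.54 / 10
  = 2.65 ha/h


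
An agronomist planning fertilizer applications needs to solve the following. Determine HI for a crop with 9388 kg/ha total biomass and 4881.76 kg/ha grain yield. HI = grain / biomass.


HI = grain_yield / biomass
   = 4881.76 / 9388
   = 0.52


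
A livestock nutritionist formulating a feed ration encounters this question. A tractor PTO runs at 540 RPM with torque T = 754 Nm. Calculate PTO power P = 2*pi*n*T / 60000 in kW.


P = 2*pi*n*T / 60000
  = 2*pi * 540 * 754 / 60000
  = 2558261.73 / 60000
  = 42.64 kW


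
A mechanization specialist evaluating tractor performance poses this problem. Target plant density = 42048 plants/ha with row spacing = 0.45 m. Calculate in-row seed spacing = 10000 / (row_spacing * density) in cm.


spacing = 10000 / (row_sp * density)
        = 10000 / (0.45 * 42048)
        = 10000 / 18921.60
        = 0.52850 m = 52.85 cm


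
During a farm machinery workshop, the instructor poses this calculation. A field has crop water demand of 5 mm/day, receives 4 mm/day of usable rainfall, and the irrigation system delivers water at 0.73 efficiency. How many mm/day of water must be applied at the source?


IWR = (ETc - Pe) / Ea
    = (5 - 4) / 0.73
    = 1 / 0.73
    = 1.37 mm/day


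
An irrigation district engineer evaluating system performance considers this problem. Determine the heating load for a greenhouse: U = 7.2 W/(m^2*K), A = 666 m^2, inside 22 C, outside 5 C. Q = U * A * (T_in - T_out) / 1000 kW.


dT = 22 - (5) = 17 K
Q = U * A * dT
  = 7.2 * 666 * 17
  = 81518.40 W = 81.52 kW


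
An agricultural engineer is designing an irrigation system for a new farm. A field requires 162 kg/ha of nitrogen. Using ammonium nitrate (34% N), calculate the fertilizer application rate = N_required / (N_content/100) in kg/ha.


Rate = N_required / (N_content / 100)
     = 162 / (34 / 100)
     = 162 / 0.34
     = 476.47 kg/ha


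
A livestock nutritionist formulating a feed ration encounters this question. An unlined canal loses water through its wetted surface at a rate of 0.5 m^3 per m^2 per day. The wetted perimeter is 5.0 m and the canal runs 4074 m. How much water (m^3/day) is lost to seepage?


S = C * P * L
  = 0.5 * 5.0 * 4074
  = 10185 m^3/day


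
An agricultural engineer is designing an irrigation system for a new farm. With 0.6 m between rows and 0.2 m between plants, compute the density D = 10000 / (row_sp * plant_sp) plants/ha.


D = 10000 / (row_sp * plant_sp)
  = 10000 / (0.6 * 0.2)
  = 10000 / 0.1200
  = 83333.33 plants/ha


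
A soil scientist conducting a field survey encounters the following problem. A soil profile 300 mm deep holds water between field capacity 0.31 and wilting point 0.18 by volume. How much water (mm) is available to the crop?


AW = (FC - WP) * D
   = (0.31 - 0.18) * 300
   = 0.13 * 300
   = 39 mm


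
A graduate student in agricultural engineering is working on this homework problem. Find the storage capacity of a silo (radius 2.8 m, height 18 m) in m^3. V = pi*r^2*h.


V = pi * r^2 * h
  = pi * 2.8^2 * 18
  = pi * 7.84 * 18
  = 443.34 m^3


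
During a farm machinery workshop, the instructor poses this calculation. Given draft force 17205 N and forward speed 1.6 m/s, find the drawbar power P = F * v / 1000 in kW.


P = F * v / 1000
  = 17205 * 1.6 / 1000
  = 27528 / 1000
  = 27.53 kW


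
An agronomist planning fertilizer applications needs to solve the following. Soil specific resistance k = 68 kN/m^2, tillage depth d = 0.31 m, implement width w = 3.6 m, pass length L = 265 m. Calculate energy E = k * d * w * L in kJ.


E = k * d * w * L
  = 68 * 0.31 * 3.6 * 265
  = 20110.32 kJ


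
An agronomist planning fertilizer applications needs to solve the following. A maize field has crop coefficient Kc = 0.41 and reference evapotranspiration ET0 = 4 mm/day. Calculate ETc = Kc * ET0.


ETc = Kc * ET0
    = 0.41 * 4
    = 1.64 mm/day


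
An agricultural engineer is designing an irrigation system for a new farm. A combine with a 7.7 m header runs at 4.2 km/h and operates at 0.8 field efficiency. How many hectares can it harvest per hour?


C = w * v * eta_f / 10
  = 7.7 * 4.2 * 0.8 / 10
  = 25.87 / 10
  = 2.59 ha/h


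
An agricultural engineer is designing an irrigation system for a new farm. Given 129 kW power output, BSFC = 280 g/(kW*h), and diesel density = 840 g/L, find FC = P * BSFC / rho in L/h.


FC = P * BSFC / rho_fuel
   = 129 * 280 / 840
   = 36120 / 840
   = 43 L/h
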